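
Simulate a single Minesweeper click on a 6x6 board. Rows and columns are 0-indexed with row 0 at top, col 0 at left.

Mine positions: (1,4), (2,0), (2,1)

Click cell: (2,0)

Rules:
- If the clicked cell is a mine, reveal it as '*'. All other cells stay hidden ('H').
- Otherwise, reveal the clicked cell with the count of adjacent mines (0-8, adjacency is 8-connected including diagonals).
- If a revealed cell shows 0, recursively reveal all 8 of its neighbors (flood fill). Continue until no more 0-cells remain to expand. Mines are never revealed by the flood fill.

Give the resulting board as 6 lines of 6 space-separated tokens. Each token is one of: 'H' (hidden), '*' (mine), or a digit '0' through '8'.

H H H H H H
H H H H H H
* H H H H H
H H H H H H
H H H H H H
H H H H H H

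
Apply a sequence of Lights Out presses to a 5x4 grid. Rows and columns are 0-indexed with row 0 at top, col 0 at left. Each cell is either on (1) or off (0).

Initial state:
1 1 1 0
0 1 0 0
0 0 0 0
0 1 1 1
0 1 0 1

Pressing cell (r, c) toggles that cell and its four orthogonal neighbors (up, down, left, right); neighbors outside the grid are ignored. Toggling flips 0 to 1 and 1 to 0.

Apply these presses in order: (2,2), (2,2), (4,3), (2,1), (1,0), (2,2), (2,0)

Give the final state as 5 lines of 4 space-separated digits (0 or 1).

After press 1 at (2,2):
1 1 1 0
0 1 1 0
0 1 1 1
0 1 0 1
0 1 0 1

After press 2 at (2,2):
1 1 1 0
0 1 0 0
0 0 0 0
0 1 1 1
0 1 0 1

After press 3 at (4,3):
1 1 1 0
0 1 0 0
0 0 0 0
0 1 1 0
0 1 1 0

After press 4 at (2,1):
1 1 1 0
0 0 0 0
1 1 1 0
0 0 1 0
0 1 1 0

After press 5 at (1,0):
0 1 1 0
1 1 0 0
0 1 1 0
0 0 1 0
0 1 1 0

After press 6 at (2,2):
0 1 1 0
1 1 1 0
0 0 0 1
0 0 0 0
0 1 1 0

After press 7 at (2,0):
0 1 1 0
0 1 1 0
1 1 0 1
1 0 0 0
0 1 1 0

Answer: 0 1 1 0
0 1 1 0
1 1 0 1
1 0 0 0
0 1 1 0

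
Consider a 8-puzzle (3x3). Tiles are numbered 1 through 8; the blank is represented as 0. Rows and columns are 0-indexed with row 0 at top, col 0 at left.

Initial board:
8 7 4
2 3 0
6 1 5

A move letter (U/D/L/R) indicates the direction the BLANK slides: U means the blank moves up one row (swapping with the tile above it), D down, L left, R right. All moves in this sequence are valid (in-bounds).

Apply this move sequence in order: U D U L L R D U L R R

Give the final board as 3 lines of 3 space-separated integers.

Answer: 8 7 0
2 3 4
6 1 5

Derivation:
After move 1 (U):
8 7 0
2 3 4
6 1 5

After move 2 (D):
8 7 4
2 3 0
6 1 5

After move 3 (U):
8 7 0
2 3 4
6 1 5

After move 4 (L):
8 0 7
2 3 4
6 1 5

After move 5 (L):
0 8 7
2 3 4
6 1 5

After move 6 (R):
8 0 7
2 3 4
6 1 5

After move 7 (D):
8 3 7
2 0 4
6 1 5

After move 8 (U):
8 0 7
2 3 4
6 1 5

After move 9 (L):
0 8 7
2 3 4
6 1 5

After move 10 (R):
8 0 7
2 3 4
6 1 5

After move 11 (R):
8 7 0
2 3 4
6 1 5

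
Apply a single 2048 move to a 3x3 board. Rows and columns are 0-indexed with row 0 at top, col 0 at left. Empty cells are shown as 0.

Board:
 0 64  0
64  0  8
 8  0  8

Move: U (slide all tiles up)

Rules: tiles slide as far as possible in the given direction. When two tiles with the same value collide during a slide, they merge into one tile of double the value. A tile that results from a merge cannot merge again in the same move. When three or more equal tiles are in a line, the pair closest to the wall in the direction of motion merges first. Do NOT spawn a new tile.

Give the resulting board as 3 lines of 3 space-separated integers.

Slide up:
col 0: [0, 64, 8] -> [64, 8, 0]
col 1: [64, 0, 0] -> [64, 0, 0]
col 2: [0, 8, 8] -> [16, 0, 0]

Answer: 64 64 16
 8  0  0
 0  0  0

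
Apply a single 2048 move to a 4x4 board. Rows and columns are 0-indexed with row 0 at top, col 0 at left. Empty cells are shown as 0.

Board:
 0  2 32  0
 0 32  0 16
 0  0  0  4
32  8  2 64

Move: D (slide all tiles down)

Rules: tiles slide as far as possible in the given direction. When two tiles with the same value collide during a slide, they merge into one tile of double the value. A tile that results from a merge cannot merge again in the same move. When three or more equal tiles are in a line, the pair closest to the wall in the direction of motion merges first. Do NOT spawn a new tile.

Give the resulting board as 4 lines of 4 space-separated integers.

Slide down:
col 0: [0, 0, 0, 32] -> [0, 0, 0, 32]
col 1: [2, 32, 0, 8] -> [0, 2, 32, 8]
col 2: [32, 0, 0, 2] -> [0, 0, 32, 2]
col 3: [0, 16, 4, 64] -> [0, 16, 4, 64]

Answer:  0  0  0  0
 0  2  0 16
 0 32 32  4
32  8  2 64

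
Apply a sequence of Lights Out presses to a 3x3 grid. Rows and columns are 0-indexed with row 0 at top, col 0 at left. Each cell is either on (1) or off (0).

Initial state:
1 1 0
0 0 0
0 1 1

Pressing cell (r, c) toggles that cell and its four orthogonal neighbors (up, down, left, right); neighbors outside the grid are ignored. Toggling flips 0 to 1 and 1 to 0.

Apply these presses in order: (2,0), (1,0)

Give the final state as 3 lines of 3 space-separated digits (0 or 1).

After press 1 at (2,0):
1 1 0
1 0 0
1 0 1

After press 2 at (1,0):
0 1 0
0 1 0
0 0 1

Answer: 0 1 0
0 1 0
0 0 1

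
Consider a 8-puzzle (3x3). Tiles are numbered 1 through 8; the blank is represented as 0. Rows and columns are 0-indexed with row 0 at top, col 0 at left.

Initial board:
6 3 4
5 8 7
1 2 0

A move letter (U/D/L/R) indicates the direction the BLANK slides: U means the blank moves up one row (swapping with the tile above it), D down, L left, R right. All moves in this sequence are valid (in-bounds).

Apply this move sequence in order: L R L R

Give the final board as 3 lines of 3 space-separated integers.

After move 1 (L):
6 3 4
5 8 7
1 0 2

After move 2 (R):
6 3 4
5 8 7
1 2 0

After move 3 (L):
6 3 4
5 8 7
1 0 2

After move 4 (R):
6 3 4
5 8 7
1 2 0

Answer: 6 3 4
5 8 7
1 2 0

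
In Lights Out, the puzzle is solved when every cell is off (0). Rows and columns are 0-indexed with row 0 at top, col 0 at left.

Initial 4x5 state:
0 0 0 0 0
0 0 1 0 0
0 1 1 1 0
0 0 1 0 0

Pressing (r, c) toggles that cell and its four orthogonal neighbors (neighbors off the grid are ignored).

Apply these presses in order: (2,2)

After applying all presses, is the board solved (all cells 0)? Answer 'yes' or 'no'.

Answer: yes

Derivation:
After press 1 at (2,2):
0 0 0 0 0
0 0 0 0 0
0 0 0 0 0
0 0 0 0 0

Lights still on: 0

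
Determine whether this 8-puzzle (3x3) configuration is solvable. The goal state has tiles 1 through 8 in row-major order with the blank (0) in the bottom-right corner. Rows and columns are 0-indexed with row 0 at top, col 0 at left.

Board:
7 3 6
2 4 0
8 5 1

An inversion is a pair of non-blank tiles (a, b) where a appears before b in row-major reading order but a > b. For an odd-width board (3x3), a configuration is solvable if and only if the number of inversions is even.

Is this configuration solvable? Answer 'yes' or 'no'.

Inversions (pairs i<j in row-major order where tile[i] > tile[j] > 0): 17
17 is odd, so the puzzle is not solvable.

Answer: no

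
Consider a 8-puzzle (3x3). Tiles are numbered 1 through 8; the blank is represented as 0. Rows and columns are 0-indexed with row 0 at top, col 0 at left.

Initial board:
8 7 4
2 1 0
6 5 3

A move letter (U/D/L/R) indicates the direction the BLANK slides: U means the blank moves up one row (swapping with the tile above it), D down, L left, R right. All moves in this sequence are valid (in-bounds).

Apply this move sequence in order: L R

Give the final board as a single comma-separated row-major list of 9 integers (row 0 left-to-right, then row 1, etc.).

Answer: 8, 7, 4, 2, 1, 0, 6, 5, 3

Derivation:
After move 1 (L):
8 7 4
2 0 1
6 5 3

After move 2 (R):
8 7 4
2 1 0
6 5 3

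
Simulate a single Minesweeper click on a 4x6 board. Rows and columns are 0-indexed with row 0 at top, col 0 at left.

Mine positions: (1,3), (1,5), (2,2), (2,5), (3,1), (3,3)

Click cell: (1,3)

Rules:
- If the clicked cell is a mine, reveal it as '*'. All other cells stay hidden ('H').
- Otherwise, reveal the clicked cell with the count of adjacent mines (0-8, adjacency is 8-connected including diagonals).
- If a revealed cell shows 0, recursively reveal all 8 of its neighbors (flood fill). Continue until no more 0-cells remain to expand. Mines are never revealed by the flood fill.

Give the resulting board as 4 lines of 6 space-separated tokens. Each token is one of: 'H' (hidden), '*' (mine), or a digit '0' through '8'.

H H H H H H
H H H * H H
H H H H H H
H H H H H H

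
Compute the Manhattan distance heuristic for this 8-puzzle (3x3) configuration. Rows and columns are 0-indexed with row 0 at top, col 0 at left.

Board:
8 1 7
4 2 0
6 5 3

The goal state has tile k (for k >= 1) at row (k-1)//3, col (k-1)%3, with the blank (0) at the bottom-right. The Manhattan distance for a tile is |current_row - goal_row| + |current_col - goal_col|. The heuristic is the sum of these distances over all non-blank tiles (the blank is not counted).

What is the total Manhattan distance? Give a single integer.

Tile 8: (0,0)->(2,1) = 3
Tile 1: (0,1)->(0,0) = 1
Tile 7: (0,2)->(2,0) = 4
Tile 4: (1,0)->(1,0) = 0
Tile 2: (1,1)->(0,1) = 1
Tile 6: (2,0)->(1,2) = 3
Tile 5: (2,1)->(1,1) = 1
Tile 3: (2,2)->(0,2) = 2
Sum: 3 + 1 + 4 + 0 + 1 + 3 + 1 + 2 = 15

Answer: 15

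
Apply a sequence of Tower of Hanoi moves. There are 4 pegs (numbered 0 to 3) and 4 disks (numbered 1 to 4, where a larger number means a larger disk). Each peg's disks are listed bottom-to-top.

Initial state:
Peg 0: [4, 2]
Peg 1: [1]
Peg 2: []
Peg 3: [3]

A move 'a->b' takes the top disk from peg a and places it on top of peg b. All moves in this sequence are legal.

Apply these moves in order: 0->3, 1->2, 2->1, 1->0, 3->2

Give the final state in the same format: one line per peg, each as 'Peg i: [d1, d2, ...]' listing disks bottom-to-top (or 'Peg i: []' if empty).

Answer: Peg 0: [4, 1]
Peg 1: []
Peg 2: [2]
Peg 3: [3]

Derivation:
After move 1 (0->3):
Peg 0: [4]
Peg 1: [1]
Peg 2: []
Peg 3: [3, 2]

After move 2 (1->2):
Peg 0: [4]
Peg 1: []
Peg 2: [1]
Peg 3: [3, 2]

After move 3 (2->1):
Peg 0: [4]
Peg 1: [1]
Peg 2: []
Peg 3: [3, 2]

After move 4 (1->0):
Peg 0: [4, 1]
Peg 1: []
Peg 2: []
Peg 3: [3, 2]

After move 5 (3->2):
Peg 0: [4, 1]
Peg 1: []
Peg 2: [2]
Peg 3: [3]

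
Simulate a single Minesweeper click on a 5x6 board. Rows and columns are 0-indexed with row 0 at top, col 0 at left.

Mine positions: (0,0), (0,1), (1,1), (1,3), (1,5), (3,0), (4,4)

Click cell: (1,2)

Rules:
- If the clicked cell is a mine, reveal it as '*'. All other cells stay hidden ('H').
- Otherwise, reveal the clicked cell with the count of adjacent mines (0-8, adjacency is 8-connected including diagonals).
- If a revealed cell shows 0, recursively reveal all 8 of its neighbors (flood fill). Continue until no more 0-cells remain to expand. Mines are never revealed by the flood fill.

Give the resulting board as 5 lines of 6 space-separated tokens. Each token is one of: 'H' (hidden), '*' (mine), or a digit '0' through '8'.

H H H H H H
H H 3 H H H
H H H H H H
H H H H H H
H H H H H H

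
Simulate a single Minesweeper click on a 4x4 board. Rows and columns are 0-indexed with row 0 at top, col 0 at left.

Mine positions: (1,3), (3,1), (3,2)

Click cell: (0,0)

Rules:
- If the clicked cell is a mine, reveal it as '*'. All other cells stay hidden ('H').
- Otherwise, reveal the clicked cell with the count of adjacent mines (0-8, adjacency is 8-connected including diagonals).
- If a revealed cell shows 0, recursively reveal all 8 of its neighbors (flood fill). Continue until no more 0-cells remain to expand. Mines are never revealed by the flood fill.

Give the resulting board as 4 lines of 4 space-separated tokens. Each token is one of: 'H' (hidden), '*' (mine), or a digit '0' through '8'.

0 0 1 H
0 0 1 H
1 2 3 H
H H H H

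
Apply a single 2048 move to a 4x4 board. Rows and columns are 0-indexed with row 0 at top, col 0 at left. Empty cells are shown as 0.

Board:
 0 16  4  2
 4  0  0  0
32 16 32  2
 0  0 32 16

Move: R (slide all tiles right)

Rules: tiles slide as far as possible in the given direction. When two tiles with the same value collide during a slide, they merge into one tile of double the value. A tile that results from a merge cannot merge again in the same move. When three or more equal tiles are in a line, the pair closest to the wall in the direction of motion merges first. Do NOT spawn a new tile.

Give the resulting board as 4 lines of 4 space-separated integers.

Slide right:
row 0: [0, 16, 4, 2] -> [0, 16, 4, 2]
row 1: [4, 0, 0, 0] -> [0, 0, 0, 4]
row 2: [32, 16, 32, 2] -> [32, 16, 32, 2]
row 3: [0, 0, 32, 16] -> [0, 0, 32, 16]

Answer:  0 16  4  2
 0  0  0  4
32 16 32  2
 0  0 32 16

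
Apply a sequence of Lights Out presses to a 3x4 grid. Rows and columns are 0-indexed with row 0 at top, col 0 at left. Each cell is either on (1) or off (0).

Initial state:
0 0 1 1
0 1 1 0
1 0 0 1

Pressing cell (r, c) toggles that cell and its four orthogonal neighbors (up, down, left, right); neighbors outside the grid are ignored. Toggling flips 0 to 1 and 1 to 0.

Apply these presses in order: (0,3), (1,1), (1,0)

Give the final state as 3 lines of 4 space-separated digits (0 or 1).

After press 1 at (0,3):
0 0 0 0
0 1 1 1
1 0 0 1

After press 2 at (1,1):
0 1 0 0
1 0 0 1
1 1 0 1

After press 3 at (1,0):
1 1 0 0
0 1 0 1
0 1 0 1

Answer: 1 1 0 0
0 1 0 1
0 1 0 1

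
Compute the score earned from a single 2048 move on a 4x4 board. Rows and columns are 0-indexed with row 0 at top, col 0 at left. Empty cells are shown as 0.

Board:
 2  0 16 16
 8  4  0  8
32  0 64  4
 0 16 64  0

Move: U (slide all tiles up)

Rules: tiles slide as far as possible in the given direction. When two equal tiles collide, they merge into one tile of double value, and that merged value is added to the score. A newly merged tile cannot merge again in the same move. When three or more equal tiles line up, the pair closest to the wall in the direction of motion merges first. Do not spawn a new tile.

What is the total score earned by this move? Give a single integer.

Answer: 128

Derivation:
Slide up:
col 0: [2, 8, 32, 0] -> [2, 8, 32, 0]  score +0 (running 0)
col 1: [0, 4, 0, 16] -> [4, 16, 0, 0]  score +0 (running 0)
col 2: [16, 0, 64, 64] -> [16, 128, 0, 0]  score +128 (running 128)
col 3: [16, 8, 4, 0] -> [16, 8, 4, 0]  score +0 (running 128)
Board after move:
  2   4  16  16
  8  16 128   8
 32   0   0   4
  0   0   0   0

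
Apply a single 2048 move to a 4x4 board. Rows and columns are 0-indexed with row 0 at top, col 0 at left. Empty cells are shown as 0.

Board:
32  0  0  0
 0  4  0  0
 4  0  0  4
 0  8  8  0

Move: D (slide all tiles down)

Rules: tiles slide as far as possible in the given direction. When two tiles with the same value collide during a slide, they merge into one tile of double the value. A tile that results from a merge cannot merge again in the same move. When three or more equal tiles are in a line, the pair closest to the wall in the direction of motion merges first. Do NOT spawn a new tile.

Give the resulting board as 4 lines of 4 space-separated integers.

Answer:  0  0  0  0
 0  0  0  0
32  4  0  0
 4  8  8  4

Derivation:
Slide down:
col 0: [32, 0, 4, 0] -> [0, 0, 32, 4]
col 1: [0, 4, 0, 8] -> [0, 0, 4, 8]
col 2: [0, 0, 0, 8] -> [0, 0, 0, 8]
col 3: [0, 0, 4, 0] -> [0, 0, 0, 4]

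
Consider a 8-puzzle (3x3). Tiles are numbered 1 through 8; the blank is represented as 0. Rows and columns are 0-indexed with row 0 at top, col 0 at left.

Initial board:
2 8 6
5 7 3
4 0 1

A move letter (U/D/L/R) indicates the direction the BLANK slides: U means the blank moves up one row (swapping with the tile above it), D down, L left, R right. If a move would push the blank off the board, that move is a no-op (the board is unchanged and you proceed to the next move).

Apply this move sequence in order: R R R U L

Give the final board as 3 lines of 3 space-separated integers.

After move 1 (R):
2 8 6
5 7 3
4 1 0

After move 2 (R):
2 8 6
5 7 3
4 1 0

After move 3 (R):
2 8 6
5 7 3
4 1 0

After move 4 (U):
2 8 6
5 7 0
4 1 3

After move 5 (L):
2 8 6
5 0 7
4 1 3

Answer: 2 8 6
5 0 7
4 1 3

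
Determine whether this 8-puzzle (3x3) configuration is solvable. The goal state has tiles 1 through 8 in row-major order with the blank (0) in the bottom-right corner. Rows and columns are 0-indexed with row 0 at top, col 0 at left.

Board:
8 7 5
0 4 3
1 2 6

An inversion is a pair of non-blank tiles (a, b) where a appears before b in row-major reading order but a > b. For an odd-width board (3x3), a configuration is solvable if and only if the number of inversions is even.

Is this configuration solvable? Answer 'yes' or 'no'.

Answer: yes

Derivation:
Inversions (pairs i<j in row-major order where tile[i] > tile[j] > 0): 22
22 is even, so the puzzle is solvable.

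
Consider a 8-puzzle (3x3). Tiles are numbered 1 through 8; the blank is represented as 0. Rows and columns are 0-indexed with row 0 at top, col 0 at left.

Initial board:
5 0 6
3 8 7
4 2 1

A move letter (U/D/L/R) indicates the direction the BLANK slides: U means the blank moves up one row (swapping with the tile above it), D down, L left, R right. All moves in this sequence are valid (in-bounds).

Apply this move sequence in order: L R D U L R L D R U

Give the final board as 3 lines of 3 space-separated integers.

After move 1 (L):
0 5 6
3 8 7
4 2 1

After move 2 (R):
5 0 6
3 8 7
4 2 1

After move 3 (D):
5 8 6
3 0 7
4 2 1

After move 4 (U):
5 0 6
3 8 7
4 2 1

After move 5 (L):
0 5 6
3 8 7
4 2 1

After move 6 (R):
5 0 6
3 8 7
4 2 1

After move 7 (L):
0 5 6
3 8 7
4 2 1

After move 8 (D):
3 5 6
0 8 7
4 2 1

After move 9 (R):
3 5 6
8 0 7
4 2 1

After move 10 (U):
3 0 6
8 5 7
4 2 1

Answer: 3 0 6
8 5 7
4 2 1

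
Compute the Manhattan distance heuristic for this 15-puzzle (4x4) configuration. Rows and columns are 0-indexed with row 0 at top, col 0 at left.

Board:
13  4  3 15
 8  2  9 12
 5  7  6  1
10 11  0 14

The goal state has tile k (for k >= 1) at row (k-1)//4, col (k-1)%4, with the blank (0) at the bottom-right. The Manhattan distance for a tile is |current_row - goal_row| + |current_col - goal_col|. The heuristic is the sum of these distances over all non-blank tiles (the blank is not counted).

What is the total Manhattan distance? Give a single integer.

Answer: 33

Derivation:
Tile 13: (0,0)->(3,0) = 3
Tile 4: (0,1)->(0,3) = 2
Tile 3: (0,2)->(0,2) = 0
Tile 15: (0,3)->(3,2) = 4
Tile 8: (1,0)->(1,3) = 3
Tile 2: (1,1)->(0,1) = 1
Tile 9: (1,2)->(2,0) = 3
Tile 12: (1,3)->(2,3) = 1
Tile 5: (2,0)->(1,0) = 1
Tile 7: (2,1)->(1,2) = 2
Tile 6: (2,2)->(1,1) = 2
Tile 1: (2,3)->(0,0) = 5
Tile 10: (3,0)->(2,1) = 2
Tile 11: (3,1)->(2,2) = 2
Tile 14: (3,3)->(3,1) = 2
Sum: 3 + 2 + 0 + 4 + 3 + 1 + 3 + 1 + 1 + 2 + 2 + 5 + 2 + 2 + 2 = 33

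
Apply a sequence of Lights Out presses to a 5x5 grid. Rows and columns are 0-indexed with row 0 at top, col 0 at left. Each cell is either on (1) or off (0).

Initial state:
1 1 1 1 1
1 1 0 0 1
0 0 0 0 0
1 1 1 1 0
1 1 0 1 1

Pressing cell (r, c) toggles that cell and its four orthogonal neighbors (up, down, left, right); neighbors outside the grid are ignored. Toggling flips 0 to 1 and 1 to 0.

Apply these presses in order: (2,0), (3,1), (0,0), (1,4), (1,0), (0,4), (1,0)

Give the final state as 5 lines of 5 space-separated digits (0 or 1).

After press 1 at (2,0):
1 1 1 1 1
0 1 0 0 1
1 1 0 0 0
0 1 1 1 0
1 1 0 1 1

After press 2 at (3,1):
1 1 1 1 1
0 1 0 0 1
1 0 0 0 0
1 0 0 1 0
1 0 0 1 1

After press 3 at (0,0):
0 0 1 1 1
1 1 0 0 1
1 0 0 0 0
1 0 0 1 0
1 0 0 1 1

After press 4 at (1,4):
0 0 1 1 0
1 1 0 1 0
1 0 0 0 1
1 0 0 1 0
1 0 0 1 1

After press 5 at (1,0):
1 0 1 1 0
0 0 0 1 0
0 0 0 0 1
1 0 0 1 0
1 0 0 1 1

After press 6 at (0,4):
1 0 1 0 1
0 0 0 1 1
0 0 0 0 1
1 0 0 1 0
1 0 0 1 1

After press 7 at (1,0):
0 0 1 0 1
1 1 0 1 1
1 0 0 0 1
1 0 0 1 0
1 0 0 1 1

Answer: 0 0 1 0 1
1 1 0 1 1
1 0 0 0 1
1 0 0 1 0
1 0 0 1 1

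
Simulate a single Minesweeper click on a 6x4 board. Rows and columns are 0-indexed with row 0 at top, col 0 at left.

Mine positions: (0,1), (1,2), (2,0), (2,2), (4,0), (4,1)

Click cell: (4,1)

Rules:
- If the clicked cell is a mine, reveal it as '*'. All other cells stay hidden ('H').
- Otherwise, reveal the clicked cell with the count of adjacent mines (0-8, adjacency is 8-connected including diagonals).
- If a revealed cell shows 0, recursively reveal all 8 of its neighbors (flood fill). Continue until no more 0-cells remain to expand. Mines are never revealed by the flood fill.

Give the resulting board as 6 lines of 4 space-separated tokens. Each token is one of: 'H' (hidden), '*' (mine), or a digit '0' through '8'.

H H H H
H H H H
H H H H
H H H H
H * H H
H H H H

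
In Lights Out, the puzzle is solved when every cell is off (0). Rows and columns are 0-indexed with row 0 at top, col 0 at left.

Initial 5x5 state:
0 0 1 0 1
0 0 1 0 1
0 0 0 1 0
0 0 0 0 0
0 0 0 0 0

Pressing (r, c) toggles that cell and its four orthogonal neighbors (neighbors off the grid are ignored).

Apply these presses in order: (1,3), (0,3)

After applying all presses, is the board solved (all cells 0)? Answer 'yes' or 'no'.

Answer: yes

Derivation:
After press 1 at (1,3):
0 0 1 1 1
0 0 0 1 0
0 0 0 0 0
0 0 0 0 0
0 0 0 0 0

After press 2 at (0,3):
0 0 0 0 0
0 0 0 0 0
0 0 0 0 0
0 0 0 0 0
0 0 0 0 0

Lights still on: 0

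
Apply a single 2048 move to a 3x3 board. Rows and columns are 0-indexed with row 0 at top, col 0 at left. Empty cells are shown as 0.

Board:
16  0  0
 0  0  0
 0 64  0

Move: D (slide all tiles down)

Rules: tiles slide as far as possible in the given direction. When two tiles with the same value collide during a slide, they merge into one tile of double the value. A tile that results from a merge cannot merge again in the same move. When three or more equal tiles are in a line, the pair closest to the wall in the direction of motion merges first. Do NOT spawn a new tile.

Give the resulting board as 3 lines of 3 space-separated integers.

Answer:  0  0  0
 0  0  0
16 64  0

Derivation:
Slide down:
col 0: [16, 0, 0] -> [0, 0, 16]
col 1: [0, 0, 64] -> [0, 0, 64]
col 2: [0, 0, 0] -> [0, 0, 0]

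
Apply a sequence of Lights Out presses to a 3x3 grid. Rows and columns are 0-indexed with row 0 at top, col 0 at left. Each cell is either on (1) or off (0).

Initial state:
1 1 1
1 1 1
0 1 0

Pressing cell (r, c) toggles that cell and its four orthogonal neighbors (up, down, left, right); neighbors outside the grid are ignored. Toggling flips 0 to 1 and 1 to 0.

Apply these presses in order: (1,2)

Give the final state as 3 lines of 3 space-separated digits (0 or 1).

After press 1 at (1,2):
1 1 0
1 0 0
0 1 1

Answer: 1 1 0
1 0 0
0 1 1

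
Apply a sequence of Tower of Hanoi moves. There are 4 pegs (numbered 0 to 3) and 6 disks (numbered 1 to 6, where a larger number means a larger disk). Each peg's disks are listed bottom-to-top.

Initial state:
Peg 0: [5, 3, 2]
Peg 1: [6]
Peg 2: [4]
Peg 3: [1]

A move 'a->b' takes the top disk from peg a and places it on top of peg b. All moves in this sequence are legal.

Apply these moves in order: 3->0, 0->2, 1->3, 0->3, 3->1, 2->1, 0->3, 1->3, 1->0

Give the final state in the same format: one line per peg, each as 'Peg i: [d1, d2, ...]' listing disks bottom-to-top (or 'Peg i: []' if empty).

Answer: Peg 0: [5, 2]
Peg 1: []
Peg 2: [4]
Peg 3: [6, 3, 1]

Derivation:
After move 1 (3->0):
Peg 0: [5, 3, 2, 1]
Peg 1: [6]
Peg 2: [4]
Peg 3: []

After move 2 (0->2):
Peg 0: [5, 3, 2]
Peg 1: [6]
Peg 2: [4, 1]
Peg 3: []

After move 3 (1->3):
Peg 0: [5, 3, 2]
Peg 1: []
Peg 2: [4, 1]
Peg 3: [6]

After move 4 (0->3):
Peg 0: [5, 3]
Peg 1: []
Peg 2: [4, 1]
Peg 3: [6, 2]

After move 5 (3->1):
Peg 0: [5, 3]
Peg 1: [2]
Peg 2: [4, 1]
Peg 3: [6]

After move 6 (2->1):
Peg 0: [5, 3]
Peg 1: [2, 1]
Peg 2: [4]
Peg 3: [6]

After move 7 (0->3):
Peg 0: [5]
Peg 1: [2, 1]
Peg 2: [4]
Peg 3: [6, 3]

After move 8 (1->3):
Peg 0: [5]
Peg 1: [2]
Peg 2: [4]
Peg 3: [6, 3, 1]

After move 9 (1->0):
Peg 0: [5, 2]
Peg 1: []
Peg 2: [4]
Peg 3: [6, 3, 1]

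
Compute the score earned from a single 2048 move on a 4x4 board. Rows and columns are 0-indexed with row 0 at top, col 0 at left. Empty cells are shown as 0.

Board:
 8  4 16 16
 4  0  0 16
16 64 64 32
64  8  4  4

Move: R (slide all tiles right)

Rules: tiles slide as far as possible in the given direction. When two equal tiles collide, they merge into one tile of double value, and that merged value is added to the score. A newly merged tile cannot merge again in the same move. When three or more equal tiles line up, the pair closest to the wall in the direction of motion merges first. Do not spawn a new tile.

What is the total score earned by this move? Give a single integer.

Slide right:
row 0: [8, 4, 16, 16] -> [0, 8, 4, 32]  score +32 (running 32)
row 1: [4, 0, 0, 16] -> [0, 0, 4, 16]  score +0 (running 32)
row 2: [16, 64, 64, 32] -> [0, 16, 128, 32]  score +128 (running 160)
row 3: [64, 8, 4, 4] -> [0, 64, 8, 8]  score +8 (running 168)
Board after move:
  0   8   4  32
  0   0   4  16
  0  16 128  32
  0  64   8   8

Answer: 168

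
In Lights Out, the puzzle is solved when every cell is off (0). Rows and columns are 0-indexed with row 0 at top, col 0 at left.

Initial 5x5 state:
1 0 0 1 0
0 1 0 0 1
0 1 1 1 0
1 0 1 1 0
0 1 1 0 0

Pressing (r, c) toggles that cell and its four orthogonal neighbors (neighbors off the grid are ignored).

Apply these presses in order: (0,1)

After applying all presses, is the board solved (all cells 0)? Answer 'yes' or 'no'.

Answer: no

Derivation:
After press 1 at (0,1):
0 1 1 1 0
0 0 0 0 1
0 1 1 1 0
1 0 1 1 0
0 1 1 0 0

Lights still on: 12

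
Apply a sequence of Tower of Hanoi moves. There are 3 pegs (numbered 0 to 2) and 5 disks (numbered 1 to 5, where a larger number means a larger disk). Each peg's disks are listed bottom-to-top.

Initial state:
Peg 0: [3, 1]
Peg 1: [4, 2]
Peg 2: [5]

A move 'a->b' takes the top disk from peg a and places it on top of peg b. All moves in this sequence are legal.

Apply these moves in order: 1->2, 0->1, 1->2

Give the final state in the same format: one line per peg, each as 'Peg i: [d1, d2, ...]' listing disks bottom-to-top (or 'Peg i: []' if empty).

Answer: Peg 0: [3]
Peg 1: [4]
Peg 2: [5, 2, 1]

Derivation:
After move 1 (1->2):
Peg 0: [3, 1]
Peg 1: [4]
Peg 2: [5, 2]

After move 2 (0->1):
Peg 0: [3]
Peg 1: [4, 1]
Peg 2: [5, 2]

After move 3 (1->2):
Peg 0: [3]
Peg 1: [4]
Peg 2: [5, 2, 1]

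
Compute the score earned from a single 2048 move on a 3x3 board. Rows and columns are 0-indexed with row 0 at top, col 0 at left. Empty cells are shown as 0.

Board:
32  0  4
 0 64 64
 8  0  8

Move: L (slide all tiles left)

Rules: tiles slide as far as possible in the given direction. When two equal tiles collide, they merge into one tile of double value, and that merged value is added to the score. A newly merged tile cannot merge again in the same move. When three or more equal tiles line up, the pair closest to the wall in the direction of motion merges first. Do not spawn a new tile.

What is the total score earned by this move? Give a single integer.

Answer: 144

Derivation:
Slide left:
row 0: [32, 0, 4] -> [32, 4, 0]  score +0 (running 0)
row 1: [0, 64, 64] -> [128, 0, 0]  score +128 (running 128)
row 2: [8, 0, 8] -> [16, 0, 0]  score +16 (running 144)
Board after move:
 32   4   0
128   0   0
 16   0   0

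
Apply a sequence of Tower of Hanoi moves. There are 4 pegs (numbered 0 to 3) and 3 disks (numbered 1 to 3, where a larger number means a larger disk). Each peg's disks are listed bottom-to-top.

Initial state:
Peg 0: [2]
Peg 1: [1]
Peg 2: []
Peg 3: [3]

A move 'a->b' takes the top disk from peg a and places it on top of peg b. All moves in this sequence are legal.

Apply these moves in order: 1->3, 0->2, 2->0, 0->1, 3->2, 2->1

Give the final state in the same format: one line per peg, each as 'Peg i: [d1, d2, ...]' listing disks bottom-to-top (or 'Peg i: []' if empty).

After move 1 (1->3):
Peg 0: [2]
Peg 1: []
Peg 2: []
Peg 3: [3, 1]

After move 2 (0->2):
Peg 0: []
Peg 1: []
Peg 2: [2]
Peg 3: [3, 1]

After move 3 (2->0):
Peg 0: [2]
Peg 1: []
Peg 2: []
Peg 3: [3, 1]

After move 4 (0->1):
Peg 0: []
Peg 1: [2]
Peg 2: []
Peg 3: [3, 1]

After move 5 (3->2):
Peg 0: []
Peg 1: [2]
Peg 2: [1]
Peg 3: [3]

After move 6 (2->1):
Peg 0: []
Peg 1: [2, 1]
Peg 2: []
Peg 3: [3]

Answer: Peg 0: []
Peg 1: [2, 1]
Peg 2: []
Peg 3: [3]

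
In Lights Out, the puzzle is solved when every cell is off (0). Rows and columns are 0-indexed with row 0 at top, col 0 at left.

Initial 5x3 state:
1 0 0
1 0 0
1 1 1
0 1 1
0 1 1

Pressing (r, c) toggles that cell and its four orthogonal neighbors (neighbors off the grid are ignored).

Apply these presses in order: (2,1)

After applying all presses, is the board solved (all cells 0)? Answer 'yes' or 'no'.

Answer: no

Derivation:
After press 1 at (2,1):
1 0 0
1 1 0
0 0 0
0 0 1
0 1 1

Lights still on: 6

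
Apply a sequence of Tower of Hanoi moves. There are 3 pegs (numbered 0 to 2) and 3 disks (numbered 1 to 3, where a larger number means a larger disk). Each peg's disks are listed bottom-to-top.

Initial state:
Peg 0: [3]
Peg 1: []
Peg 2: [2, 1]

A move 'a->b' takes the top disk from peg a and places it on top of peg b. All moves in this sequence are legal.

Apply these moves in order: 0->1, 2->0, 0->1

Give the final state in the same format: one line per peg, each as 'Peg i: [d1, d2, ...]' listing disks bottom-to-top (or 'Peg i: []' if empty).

After move 1 (0->1):
Peg 0: []
Peg 1: [3]
Peg 2: [2, 1]

After move 2 (2->0):
Peg 0: [1]
Peg 1: [3]
Peg 2: [2]

After move 3 (0->1):
Peg 0: []
Peg 1: [3, 1]
Peg 2: [2]

Answer: Peg 0: []
Peg 1: [3, 1]
Peg 2: [2]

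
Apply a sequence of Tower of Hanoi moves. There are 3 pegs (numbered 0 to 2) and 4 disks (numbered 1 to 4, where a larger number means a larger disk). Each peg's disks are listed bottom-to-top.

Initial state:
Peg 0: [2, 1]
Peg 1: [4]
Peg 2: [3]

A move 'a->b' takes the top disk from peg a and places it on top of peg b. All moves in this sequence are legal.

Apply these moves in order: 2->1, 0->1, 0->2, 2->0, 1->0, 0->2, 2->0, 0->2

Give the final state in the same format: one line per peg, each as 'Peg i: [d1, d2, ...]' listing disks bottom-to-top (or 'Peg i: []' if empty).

Answer: Peg 0: [2]
Peg 1: [4, 3]
Peg 2: [1]

Derivation:
After move 1 (2->1):
Peg 0: [2, 1]
Peg 1: [4, 3]
Peg 2: []

After move 2 (0->1):
Peg 0: [2]
Peg 1: [4, 3, 1]
Peg 2: []

After move 3 (0->2):
Peg 0: []
Peg 1: [4, 3, 1]
Peg 2: [2]

After move 4 (2->0):
Peg 0: [2]
Peg 1: [4, 3, 1]
Peg 2: []

After move 5 (1->0):
Peg 0: [2, 1]
Peg 1: [4, 3]
Peg 2: []

After move 6 (0->2):
Peg 0: [2]
Peg 1: [4, 3]
Peg 2: [1]

After move 7 (2->0):
Peg 0: [2, 1]
Peg 1: [4, 3]
Peg 2: []

After move 8 (0->2):
Peg 0: [2]
Peg 1: [4, 3]
Peg 2: [1]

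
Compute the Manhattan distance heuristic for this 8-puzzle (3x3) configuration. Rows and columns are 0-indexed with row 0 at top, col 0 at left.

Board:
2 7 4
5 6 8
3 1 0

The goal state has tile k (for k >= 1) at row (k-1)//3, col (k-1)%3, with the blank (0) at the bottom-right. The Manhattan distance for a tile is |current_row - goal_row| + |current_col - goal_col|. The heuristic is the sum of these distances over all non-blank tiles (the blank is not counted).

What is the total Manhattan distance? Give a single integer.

Tile 2: (0,0)->(0,1) = 1
Tile 7: (0,1)->(2,0) = 3
Tile 4: (0,2)->(1,0) = 3
Tile 5: (1,0)->(1,1) = 1
Tile 6: (1,1)->(1,2) = 1
Tile 8: (1,2)->(2,1) = 2
Tile 3: (2,0)->(0,2) = 4
Tile 1: (2,1)->(0,0) = 3
Sum: 1 + 3 + 3 + 1 + 1 + 2 + 4 + 3 = 18

Answer: 18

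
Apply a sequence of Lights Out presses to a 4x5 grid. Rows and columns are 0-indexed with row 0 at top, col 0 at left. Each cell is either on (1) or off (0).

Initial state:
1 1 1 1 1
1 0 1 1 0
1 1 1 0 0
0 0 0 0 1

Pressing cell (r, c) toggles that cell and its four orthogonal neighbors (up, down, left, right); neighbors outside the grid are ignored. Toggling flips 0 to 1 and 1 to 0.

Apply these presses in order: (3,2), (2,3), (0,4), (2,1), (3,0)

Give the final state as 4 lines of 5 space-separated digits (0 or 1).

After press 1 at (3,2):
1 1 1 1 1
1 0 1 1 0
1 1 0 0 0
0 1 1 1 1

After press 2 at (2,3):
1 1 1 1 1
1 0 1 0 0
1 1 1 1 1
0 1 1 0 1

After press 3 at (0,4):
1 1 1 0 0
1 0 1 0 1
1 1 1 1 1
0 1 1 0 1

After press 4 at (2,1):
1 1 1 0 0
1 1 1 0 1
0 0 0 1 1
0 0 1 0 1

After press 5 at (3,0):
1 1 1 0 0
1 1 1 0 1
1 0 0 1 1
1 1 1 0 1

Answer: 1 1 1 0 0
1 1 1 0 1
1 0 0 1 1
1 1 1 0 1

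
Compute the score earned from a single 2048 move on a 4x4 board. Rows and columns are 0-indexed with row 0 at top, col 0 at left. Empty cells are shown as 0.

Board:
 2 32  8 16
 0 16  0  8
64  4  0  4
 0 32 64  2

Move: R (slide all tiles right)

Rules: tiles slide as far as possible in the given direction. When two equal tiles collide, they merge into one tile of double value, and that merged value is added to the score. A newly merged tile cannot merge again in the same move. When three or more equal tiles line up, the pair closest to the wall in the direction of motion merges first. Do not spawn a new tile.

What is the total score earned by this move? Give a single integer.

Answer: 8

Derivation:
Slide right:
row 0: [2, 32, 8, 16] -> [2, 32, 8, 16]  score +0 (running 0)
row 1: [0, 16, 0, 8] -> [0, 0, 16, 8]  score +0 (running 0)
row 2: [64, 4, 0, 4] -> [0, 0, 64, 8]  score +8 (running 8)
row 3: [0, 32, 64, 2] -> [0, 32, 64, 2]  score +0 (running 8)
Board after move:
 2 32  8 16
 0  0 16  8
 0  0 64  8
 0 32 64  2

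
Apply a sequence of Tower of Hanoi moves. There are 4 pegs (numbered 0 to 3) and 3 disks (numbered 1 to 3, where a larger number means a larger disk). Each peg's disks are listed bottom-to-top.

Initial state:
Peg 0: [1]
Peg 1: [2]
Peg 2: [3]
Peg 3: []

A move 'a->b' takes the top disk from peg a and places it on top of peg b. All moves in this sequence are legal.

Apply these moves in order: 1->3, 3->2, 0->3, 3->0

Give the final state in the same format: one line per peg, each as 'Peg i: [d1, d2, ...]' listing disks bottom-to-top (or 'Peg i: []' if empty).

Answer: Peg 0: [1]
Peg 1: []
Peg 2: [3, 2]
Peg 3: []

Derivation:
After move 1 (1->3):
Peg 0: [1]
Peg 1: []
Peg 2: [3]
Peg 3: [2]

After move 2 (3->2):
Peg 0: [1]
Peg 1: []
Peg 2: [3, 2]
Peg 3: []

After move 3 (0->3):
Peg 0: []
Peg 1: []
Peg 2: [3, 2]
Peg 3: [1]

After move 4 (3->0):
Peg 0: [1]
Peg 1: []
Peg 2: [3, 2]
Peg 3: []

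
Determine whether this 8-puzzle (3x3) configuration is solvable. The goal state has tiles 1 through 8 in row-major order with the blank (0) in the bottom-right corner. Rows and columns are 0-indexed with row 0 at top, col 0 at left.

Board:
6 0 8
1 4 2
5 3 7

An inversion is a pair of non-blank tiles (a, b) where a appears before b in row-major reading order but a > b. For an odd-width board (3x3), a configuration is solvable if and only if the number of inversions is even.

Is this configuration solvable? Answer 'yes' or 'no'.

Answer: yes

Derivation:
Inversions (pairs i<j in row-major order where tile[i] > tile[j] > 0): 14
14 is even, so the puzzle is solvable.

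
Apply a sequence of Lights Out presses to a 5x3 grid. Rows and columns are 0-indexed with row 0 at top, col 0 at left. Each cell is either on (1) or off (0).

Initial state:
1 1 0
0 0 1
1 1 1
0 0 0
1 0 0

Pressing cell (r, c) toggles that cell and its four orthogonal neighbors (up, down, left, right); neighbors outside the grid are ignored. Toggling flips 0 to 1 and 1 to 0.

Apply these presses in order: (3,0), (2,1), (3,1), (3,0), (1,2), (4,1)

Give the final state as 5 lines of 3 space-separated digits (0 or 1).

After press 1 at (3,0):
1 1 0
0 0 1
0 1 1
1 1 0
0 0 0

After press 2 at (2,1):
1 1 0
0 1 1
1 0 0
1 0 0
0 0 0

After press 3 at (3,1):
1 1 0
0 1 1
1 1 0
0 1 1
0 1 0

After press 4 at (3,0):
1 1 0
0 1 1
0 1 0
1 0 1
1 1 0

After press 5 at (1,2):
1 1 1
0 0 0
0 1 1
1 0 1
1 1 0

After press 6 at (4,1):
1 1 1
0 0 0
0 1 1
1 1 1
0 0 1

Answer: 1 1 1
0 0 0
0 1 1
1 1 1
0 0 1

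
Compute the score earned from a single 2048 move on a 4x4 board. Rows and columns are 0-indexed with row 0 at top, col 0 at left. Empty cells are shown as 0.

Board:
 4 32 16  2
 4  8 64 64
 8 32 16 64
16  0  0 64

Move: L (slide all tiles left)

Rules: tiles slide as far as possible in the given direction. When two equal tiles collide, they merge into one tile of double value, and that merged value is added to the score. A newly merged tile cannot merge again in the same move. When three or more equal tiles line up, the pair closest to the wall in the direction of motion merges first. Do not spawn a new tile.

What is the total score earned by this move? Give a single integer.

Slide left:
row 0: [4, 32, 16, 2] -> [4, 32, 16, 2]  score +0 (running 0)
row 1: [4, 8, 64, 64] -> [4, 8, 128, 0]  score +128 (running 128)
row 2: [8, 32, 16, 64] -> [8, 32, 16, 64]  score +0 (running 128)
row 3: [16, 0, 0, 64] -> [16, 64, 0, 0]  score +0 (running 128)
Board after move:
  4  32  16   2
  4   8 128   0
  8  32  16  64
 16  64   0   0

Answer: 128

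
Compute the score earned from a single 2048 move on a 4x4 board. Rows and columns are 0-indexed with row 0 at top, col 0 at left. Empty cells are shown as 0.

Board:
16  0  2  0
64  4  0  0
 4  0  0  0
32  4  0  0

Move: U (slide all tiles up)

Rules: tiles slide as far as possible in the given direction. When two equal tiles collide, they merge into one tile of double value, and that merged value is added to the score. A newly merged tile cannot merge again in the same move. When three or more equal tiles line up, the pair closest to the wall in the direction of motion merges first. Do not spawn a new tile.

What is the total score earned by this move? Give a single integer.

Answer: 8

Derivation:
Slide up:
col 0: [16, 64, 4, 32] -> [16, 64, 4, 32]  score +0 (running 0)
col 1: [0, 4, 0, 4] -> [8, 0, 0, 0]  score +8 (running 8)
col 2: [2, 0, 0, 0] -> [2, 0, 0, 0]  score +0 (running 8)
col 3: [0, 0, 0, 0] -> [0, 0, 0, 0]  score +0 (running 8)
Board after move:
16  8  2  0
64  0  0  0
 4  0  0  0
32  0  0  0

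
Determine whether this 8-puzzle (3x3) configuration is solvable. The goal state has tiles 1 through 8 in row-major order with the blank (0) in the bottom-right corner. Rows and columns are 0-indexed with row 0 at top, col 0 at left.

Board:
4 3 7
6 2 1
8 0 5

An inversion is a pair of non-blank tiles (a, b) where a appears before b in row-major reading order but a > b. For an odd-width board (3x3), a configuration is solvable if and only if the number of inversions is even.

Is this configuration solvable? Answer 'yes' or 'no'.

Inversions (pairs i<j in row-major order where tile[i] > tile[j] > 0): 14
14 is even, so the puzzle is solvable.

Answer: yes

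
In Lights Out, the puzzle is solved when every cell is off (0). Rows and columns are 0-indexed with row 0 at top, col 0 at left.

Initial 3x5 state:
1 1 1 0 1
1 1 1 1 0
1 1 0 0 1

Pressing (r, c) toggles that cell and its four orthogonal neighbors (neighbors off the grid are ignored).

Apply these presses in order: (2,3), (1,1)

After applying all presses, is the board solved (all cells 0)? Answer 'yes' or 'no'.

Answer: no

Derivation:
After press 1 at (2,3):
1 1 1 0 1
1 1 1 0 0
1 1 1 1 0

After press 2 at (1,1):
1 0 1 0 1
0 0 0 0 0
1 0 1 1 0

Lights still on: 6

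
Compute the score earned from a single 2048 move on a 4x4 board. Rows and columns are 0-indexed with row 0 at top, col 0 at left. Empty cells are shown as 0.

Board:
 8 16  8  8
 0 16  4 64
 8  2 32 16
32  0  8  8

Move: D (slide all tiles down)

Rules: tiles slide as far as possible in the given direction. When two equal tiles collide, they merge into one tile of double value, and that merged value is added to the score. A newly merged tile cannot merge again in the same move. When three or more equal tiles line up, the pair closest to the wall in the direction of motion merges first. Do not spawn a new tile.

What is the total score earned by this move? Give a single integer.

Slide down:
col 0: [8, 0, 8, 32] -> [0, 0, 16, 32]  score +16 (running 16)
col 1: [16, 16, 2, 0] -> [0, 0, 32, 2]  score +32 (running 48)
col 2: [8, 4, 32, 8] -> [8, 4, 32, 8]  score +0 (running 48)
col 3: [8, 64, 16, 8] -> [8, 64, 16, 8]  score +0 (running 48)
Board after move:
 0  0  8  8
 0  0  4 64
16 32 32 16
32  2  8  8

Answer: 48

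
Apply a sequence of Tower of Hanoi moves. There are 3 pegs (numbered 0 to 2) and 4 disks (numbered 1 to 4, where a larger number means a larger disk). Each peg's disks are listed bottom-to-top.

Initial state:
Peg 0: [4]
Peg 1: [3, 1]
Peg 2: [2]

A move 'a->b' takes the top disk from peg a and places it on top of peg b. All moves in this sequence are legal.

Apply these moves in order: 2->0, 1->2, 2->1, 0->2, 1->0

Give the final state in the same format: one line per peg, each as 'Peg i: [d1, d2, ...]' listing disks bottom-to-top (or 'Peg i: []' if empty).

Answer: Peg 0: [4, 1]
Peg 1: [3]
Peg 2: [2]

Derivation:
After move 1 (2->0):
Peg 0: [4, 2]
Peg 1: [3, 1]
Peg 2: []

After move 2 (1->2):
Peg 0: [4, 2]
Peg 1: [3]
Peg 2: [1]

After move 3 (2->1):
Peg 0: [4, 2]
Peg 1: [3, 1]
Peg 2: []

After move 4 (0->2):
Peg 0: [4]
Peg 1: [3, 1]
Peg 2: [2]

After move 5 (1->0):
Peg 0: [4, 1]
Peg 1: [3]
Peg 2: [2]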